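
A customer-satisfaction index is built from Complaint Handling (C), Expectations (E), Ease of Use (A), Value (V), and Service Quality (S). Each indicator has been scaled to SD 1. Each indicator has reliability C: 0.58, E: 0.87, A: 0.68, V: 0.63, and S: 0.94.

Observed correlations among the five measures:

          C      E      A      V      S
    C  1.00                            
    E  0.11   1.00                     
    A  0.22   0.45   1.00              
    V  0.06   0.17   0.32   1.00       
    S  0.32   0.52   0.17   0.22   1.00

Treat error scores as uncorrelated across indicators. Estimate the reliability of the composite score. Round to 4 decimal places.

Var(C+E+A+V+S) = 5 + 2·[0.11 + 0.22 + 0.06 + 0.32 + 0.45 + 0.17 + 0.52 + 0.32 + 0.17 + 0.22] = 5 + 5.12 = 10.12.
Because errors are independent across components, Cov(Tᵢ,Tⱼ) = Cov(Xᵢ,Xⱼ); the off-diagonal part of the true-score variance is the same as above.
True-score variance = [0.58 + 0.87 + 0.68 + 0.63 + 0.94] + 5.12 = 3.7 + 5.12 = 8.82.
Reliability = 8.82 / 10.12 = 0.8715.

0.8715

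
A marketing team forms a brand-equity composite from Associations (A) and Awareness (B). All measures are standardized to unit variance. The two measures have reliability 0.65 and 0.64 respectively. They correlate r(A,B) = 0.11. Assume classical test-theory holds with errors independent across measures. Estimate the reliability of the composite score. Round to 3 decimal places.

Var(A+B) = 2 + 2·[0.11] = 2 + 0.22 = 2.22.
Because errors are independent across components, Cov(Tᵢ,Tⱼ) = Cov(Xᵢ,Xⱼ); the off-diagonal part of the true-score variance is the same as above.
True-score variance = [0.65 + 0.64] + 0.22 = 1.29 + 0.22 = 1.51.
Reliability = 1.51 / 2.22 = 0.680.

0.680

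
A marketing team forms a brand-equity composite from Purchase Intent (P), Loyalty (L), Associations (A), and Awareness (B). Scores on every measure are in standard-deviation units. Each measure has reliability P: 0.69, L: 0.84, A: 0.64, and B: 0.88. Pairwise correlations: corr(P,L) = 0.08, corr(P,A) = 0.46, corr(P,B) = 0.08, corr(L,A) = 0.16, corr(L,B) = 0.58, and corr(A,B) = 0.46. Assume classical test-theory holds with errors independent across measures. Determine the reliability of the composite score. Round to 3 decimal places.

Var(P+L+A+B) = 4 + 2·[0.08 + 0.46 + 0.08 + 0.16 + 0.58 + 0.46] = 4 + 3.64 = 7.64.
Under uncorrelated errors the observed covariances equal the true-score covariances, so only the own-variance terms attenuate.
True-score variance = [0.69 + 0.84 + 0.64 + 0.88] + 3.64 = 3.05 + 3.64 = 6.69.
Reliability = 6.69 / 7.64 = 0.876.

0.876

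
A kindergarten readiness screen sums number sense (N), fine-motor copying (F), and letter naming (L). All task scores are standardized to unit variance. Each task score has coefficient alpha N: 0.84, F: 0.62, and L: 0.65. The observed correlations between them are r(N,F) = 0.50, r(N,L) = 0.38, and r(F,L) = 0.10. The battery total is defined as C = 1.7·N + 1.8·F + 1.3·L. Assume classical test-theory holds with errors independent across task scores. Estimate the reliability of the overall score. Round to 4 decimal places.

0.8246

Var(C) = 1.7² + 1.8² + 1.3² + 2·[3.06·0.50 + 2.21·0.38 + 2.34·0.10] = 7.82 + 5.2076 = 13.0276.
With uncorrelated errors the cross-covariances are all true-score covariance, so they carry over unchanged; only the diagonal terms shrink to ρᵢσᵢ².
True-score variance = [1.7²·0.84 + 1.8²·0.62 + 1.3²·0.65] + 5.2076 = 5.5349 + 5.2076 = 10.7425.
Reliability = 10.7425 / 13.0276 = 0.8246.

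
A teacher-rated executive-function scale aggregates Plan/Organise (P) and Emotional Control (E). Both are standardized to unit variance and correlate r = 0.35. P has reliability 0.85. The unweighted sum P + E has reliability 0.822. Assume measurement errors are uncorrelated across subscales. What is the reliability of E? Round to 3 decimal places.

0.669

Var(P+E) = 2 + 2·0.35 = 2.700.
True-score variance = ρ_P + ρ_E + 2·0.35, so 0.822 = (0.85 + ρ_E + 0.70) / 2.700.
ρ_E = 0.822·2.700 − 0.85 − 0.70 = 0.669.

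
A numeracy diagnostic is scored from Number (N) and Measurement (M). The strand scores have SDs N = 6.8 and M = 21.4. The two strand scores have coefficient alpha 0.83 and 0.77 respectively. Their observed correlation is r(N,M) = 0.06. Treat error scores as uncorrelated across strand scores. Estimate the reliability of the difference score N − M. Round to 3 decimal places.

Var(N−M) = 6.8² + 21.4² − 2·6.8·21.4·0.06 = 504.2 − 17.4624 = 486.738.
With uncorrelated errors the cross-covariances are all true-score covariance, so they carry over unchanged; only the diagonal terms shrink to ρᵢσᵢ².
True-score variance = [6.8²·0.83 + 21.4²·0.77] − 17.4624 = 391.008 − 17.4624 = 373.546.
Reliability = 373.546 / 486.738 = 0.767.

0.767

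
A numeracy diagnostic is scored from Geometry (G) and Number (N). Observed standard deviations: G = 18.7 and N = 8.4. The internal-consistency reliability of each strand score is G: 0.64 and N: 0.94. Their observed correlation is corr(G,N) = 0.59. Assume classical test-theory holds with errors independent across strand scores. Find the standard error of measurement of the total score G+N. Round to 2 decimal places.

Var(total) = 420.25 + 185.354 = 605.604.
True-score variance = 290.128 + 185.354 = 475.482, so reliability = 0.7851.
Error variance = 605.604 − 475.482 = 130.122; SEM = √130.122 = 11.41.

11.41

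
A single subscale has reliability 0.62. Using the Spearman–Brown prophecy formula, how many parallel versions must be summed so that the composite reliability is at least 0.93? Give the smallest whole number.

9

k ≥ ρ*(1−ρ₁)/(ρ₁(1−ρ*)) = 0.93·0.38 / (0.62·0.07) = 8.143.
Smallest integer k = 9.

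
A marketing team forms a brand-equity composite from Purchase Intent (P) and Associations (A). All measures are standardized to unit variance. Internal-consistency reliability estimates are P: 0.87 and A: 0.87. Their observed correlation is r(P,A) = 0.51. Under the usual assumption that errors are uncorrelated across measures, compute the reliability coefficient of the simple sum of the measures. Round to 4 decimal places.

0.9139

Var(P+A) = 2 + 2·[0.51] = 2 + 1.02 = 3.02.
Under uncorrelated errors the observed covariances equal the true-score covariances, so only the own-variance terms attenuate.
True-score variance = [0.87 + 0.87] + 1.02 = 1.74 + 1.02 = 2.76.
Reliability = 2.76 / 3.02 = 0.9139.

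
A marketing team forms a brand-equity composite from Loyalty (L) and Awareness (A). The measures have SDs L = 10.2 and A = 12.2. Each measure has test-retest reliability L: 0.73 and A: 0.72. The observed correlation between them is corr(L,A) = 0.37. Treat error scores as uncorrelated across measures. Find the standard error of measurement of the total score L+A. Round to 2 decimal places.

Var(total) = 252.88 + 92.0856 = 344.966.
True-score variance = 183.114 + 92.0856 = 275.2, so reliability = 0.7978.
Error variance = 344.966 − 275.2 = 69.766; SEM = √69.766 = 8.35.

8.35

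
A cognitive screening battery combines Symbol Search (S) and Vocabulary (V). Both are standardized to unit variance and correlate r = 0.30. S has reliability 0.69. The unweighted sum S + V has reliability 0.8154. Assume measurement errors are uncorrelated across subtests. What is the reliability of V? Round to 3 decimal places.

Var(S+V) = 2 + 2·0.30 = 2.600.
True-score variance = ρ_S + ρ_V + 2·0.30, so 0.8154 = (0.69 + ρ_V + 0.60) / 2.600.
ρ_V = 0.8154·2.600 − 0.69 − 0.60 = 0.830.

0.830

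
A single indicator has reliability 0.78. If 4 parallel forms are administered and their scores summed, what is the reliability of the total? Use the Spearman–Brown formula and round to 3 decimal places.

0.934

ρ_k = kρ / (1 + (k−1)ρ) = 4·0.78 / (1 + 3·0.78) = 3.120 / 3.340 = 0.934.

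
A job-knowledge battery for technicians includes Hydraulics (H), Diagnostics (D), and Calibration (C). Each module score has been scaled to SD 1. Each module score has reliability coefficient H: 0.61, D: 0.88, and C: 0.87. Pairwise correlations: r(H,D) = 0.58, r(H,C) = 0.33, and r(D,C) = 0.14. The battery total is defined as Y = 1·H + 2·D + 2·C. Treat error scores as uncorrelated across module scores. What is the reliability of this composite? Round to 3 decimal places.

Var(Y) = 1 + 2² + 2² + 2·[2·0.58 + 2·0.33 + 4·0.14] = 9 + 4.76 = 13.76.
Because errors are independent across components, Cov(Tᵢ,Tⱼ) = Cov(Xᵢ,Xⱼ); the off-diagonal part of the true-score variance is the same as above.
True-score variance = [0.61 + 2²·0.88 + 2²·0.87] + 4.76 = 7.61 + 4.76 = 12.37.
Reliability = 12.37 / 13.76 = 0.899.

0.899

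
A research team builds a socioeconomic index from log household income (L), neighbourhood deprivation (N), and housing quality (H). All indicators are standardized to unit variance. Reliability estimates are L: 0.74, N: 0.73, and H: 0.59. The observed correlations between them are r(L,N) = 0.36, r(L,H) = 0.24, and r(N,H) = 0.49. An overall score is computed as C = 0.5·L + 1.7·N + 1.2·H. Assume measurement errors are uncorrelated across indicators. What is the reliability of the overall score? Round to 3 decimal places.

Var(C) = 0.5² + 1.7² + 1.2² + 2·[0.85·0.36 + 0.6·0.24 + 2.04·0.49] = 4.58 + 2.8992 = 7.4792.
With uncorrelated errors the cross-covariances are all true-score covariance, so they carry over unchanged; only the diagonal terms shrink to ρᵢσᵢ².
True-score variance = [0.5²·0.74 + 1.7²·0.73 + 1.2²·0.59] + 2.8992 = 3.1443 + 2.8992 = 6.0435.
Reliability = 6.0435 / 7.4792 = 0.808.

0.808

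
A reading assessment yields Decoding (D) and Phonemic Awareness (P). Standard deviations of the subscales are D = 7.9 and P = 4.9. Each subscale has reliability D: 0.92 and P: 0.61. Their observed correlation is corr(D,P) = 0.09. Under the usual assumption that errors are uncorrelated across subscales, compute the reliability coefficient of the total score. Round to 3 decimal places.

Var(D+P) = 7.9² + 4.9² + 2·[7.9·4.9·0.09] = 86.42 + 6.9678 = 93.3878.
With uncorrelated errors the cross-covariances are all true-score covariance, so they carry over unchanged; only the diagonal terms shrink to ρᵢσᵢ².
True-score variance = [7.9²·0.92 + 4.9²·0.61] + 6.9678 = 72.0633 + 6.9678 = 79.0311.
Reliability = 79.0311 / 93.3878 = 0.846.

0.846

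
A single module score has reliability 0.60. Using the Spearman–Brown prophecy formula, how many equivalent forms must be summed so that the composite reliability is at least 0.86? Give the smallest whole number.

k ≥ ρ*(1−ρ₁)/(ρ₁(1−ρ*)) = 0.86·0.40 / (0.60·0.14) = 4.095.
Smallest integer k = 5.

5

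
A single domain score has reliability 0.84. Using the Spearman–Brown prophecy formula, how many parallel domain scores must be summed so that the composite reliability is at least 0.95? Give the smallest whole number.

4

k ≥ ρ*(1−ρ₁)/(ρ₁(1−ρ*)) = 0.95·0.16 / (0.84·0.05) = 3.619.
Smallest integer k = 4.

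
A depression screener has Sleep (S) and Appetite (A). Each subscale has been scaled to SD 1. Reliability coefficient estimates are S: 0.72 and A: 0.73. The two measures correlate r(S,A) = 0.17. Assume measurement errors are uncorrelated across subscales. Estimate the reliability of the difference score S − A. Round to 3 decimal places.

0.669

Var(S−A) = 1 + 1 − 2·0.17 = 2 − 0.34 = 1.66.
With uncorrelated errors the cross-covariances are all true-score covariance, so they carry over unchanged; only the diagonal terms shrink to ρᵢσᵢ².
True-score variance = [0.72 + 0.73] − 0.34 = 1.45 − 0.34 = 1.11.
Reliability = 1.11 / 1.66 = 0.669.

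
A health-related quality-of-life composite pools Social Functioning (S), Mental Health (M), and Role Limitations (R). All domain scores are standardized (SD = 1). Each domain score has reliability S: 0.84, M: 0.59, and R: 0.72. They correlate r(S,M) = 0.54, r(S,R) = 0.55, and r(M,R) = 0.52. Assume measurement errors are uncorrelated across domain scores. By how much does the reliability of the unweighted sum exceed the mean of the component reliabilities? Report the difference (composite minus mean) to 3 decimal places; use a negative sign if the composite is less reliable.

0.147

Var(sum) = 3 + 3.22 = 6.22; true-score variance = 2.15 + 3.22 = 5.37; composite reliability = 0.8633.
Mean component reliability = 0.7167.
Difference = 0.8633 − 0.7167 = 0.147.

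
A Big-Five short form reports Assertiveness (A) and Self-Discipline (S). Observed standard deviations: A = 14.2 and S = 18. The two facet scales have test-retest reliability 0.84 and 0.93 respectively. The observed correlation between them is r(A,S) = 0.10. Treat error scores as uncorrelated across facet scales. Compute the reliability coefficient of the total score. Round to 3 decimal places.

0.905

Var(A+S) = 14.2² + 18² + 2·[14.2·18·0.10] = 525.64 + 51.12 = 576.76.
Because errors are independent across components, Cov(Tᵢ,Tⱼ) = Cov(Xᵢ,Xⱼ); the off-diagonal part of the true-score variance is the same as above.
True-score variance = [14.2²·0.84 + 18²·0.93] + 51.12 = 470.698 + 51.12 = 521.818.
Reliability = 521.818 / 576.76 = 0.905.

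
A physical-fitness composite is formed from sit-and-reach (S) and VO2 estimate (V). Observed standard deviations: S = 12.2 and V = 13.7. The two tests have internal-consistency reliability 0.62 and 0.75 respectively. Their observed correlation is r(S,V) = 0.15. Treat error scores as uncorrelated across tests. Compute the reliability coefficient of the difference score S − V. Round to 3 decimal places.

Var(S−V) = 12.2² + 13.7² − 2·12.2·13.7·0.15 = 336.53 − 50.142 = 286.388.
Under uncorrelated errors the observed covariances equal the true-score covariances, so only the own-variance terms attenuate.
True-score variance = [12.2²·0.62 + 13.7²·0.75] − 50.142 = 233.048 − 50.142 = 182.906.
Reliability = 182.906 / 286.388 = 0.639.

0.639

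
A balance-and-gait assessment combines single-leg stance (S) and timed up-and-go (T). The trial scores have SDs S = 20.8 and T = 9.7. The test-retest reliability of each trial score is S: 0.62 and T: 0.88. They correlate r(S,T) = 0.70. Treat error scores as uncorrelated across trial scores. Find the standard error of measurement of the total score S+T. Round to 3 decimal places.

Var(total) = 526.73 + 282.464 = 809.194.
True-score variance = 351.036 + 282.464 = 633.5, so reliability = 0.7829.
Error variance = 809.194 − 633.5 = 175.694; SEM = √175.694 = 13.255.

13.255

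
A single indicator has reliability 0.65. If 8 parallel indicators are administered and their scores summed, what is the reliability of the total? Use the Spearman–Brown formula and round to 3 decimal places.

0.937

ρ_k = kρ / (1 + (k−1)ρ) = 8·0.65 / (1 + 7·0.65) = 5.200 / 5.550 = 0.937.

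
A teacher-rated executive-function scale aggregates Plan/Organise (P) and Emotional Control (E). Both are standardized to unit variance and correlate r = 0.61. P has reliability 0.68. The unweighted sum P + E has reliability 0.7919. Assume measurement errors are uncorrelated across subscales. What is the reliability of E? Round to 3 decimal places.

0.650

Var(P+E) = 2 + 2·0.61 = 3.220.
True-score variance = ρ_P + ρ_E + 2·0.61, so 0.7919 = (0.68 + ρ_E + 1.22) / 3.220.
ρ_E = 0.7919·3.220 − 0.68 − 1.22 = 0.650.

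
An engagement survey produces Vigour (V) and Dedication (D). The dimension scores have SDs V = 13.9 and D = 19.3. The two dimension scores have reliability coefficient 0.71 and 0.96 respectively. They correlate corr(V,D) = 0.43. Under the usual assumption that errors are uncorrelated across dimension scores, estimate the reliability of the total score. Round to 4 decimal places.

0.9109

Var(V+D) = 13.9² + 19.3² + 2·[13.9·19.3·0.43] = 565.7 + 230.712 = 796.412.
Under uncorrelated errors the observed covariances equal the true-score covariances, so only the own-variance terms attenuate.
True-score variance = [13.9²·0.71 + 19.3²·0.96] + 230.712 = 494.769 + 230.712 = 725.482.
Reliability = 725.482 / 796.412 = 0.9109.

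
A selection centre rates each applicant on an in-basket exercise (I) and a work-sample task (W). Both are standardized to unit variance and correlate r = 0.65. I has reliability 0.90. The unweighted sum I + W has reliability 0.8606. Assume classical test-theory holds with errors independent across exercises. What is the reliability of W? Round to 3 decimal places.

Var(I+W) = 2 + 2·0.65 = 3.300.
True-score variance = ρ_I + ρ_W + 2·0.65, so 0.8606 = (0.90 + ρ_W + 1.30) / 3.300.
ρ_W = 0.8606·3.300 − 0.90 − 1.30 = 0.640.

0.640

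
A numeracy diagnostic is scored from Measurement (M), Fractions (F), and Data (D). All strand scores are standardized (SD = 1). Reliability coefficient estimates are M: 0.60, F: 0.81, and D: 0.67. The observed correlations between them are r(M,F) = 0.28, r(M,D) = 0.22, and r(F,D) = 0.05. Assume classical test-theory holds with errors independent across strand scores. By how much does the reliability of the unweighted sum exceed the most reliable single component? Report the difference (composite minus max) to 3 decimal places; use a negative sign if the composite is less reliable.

-0.034

Var(sum) = 3 + 1.1 = 4.1; true-score variance = 2.08 + 1.1 = 3.18; composite reliability = 0.7756.
Max component reliability = 0.8100.
Difference = 0.7756 − 0.8100 = -0.034.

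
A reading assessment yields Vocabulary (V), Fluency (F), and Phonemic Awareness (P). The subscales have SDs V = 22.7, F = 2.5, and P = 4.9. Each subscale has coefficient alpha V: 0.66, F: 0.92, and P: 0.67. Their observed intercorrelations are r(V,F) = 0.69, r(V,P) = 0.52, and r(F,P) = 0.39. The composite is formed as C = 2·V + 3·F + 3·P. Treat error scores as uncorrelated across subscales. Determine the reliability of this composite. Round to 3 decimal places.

0.783

Var(C) = 2²·22.7² + 3²·2.5² + 3²·4.9² + 2·[6·22.7·2.5·0.69 + 6·22.7·4.9·0.52 + 9·2.5·4.9·0.39] = 2333.5 + 1249.96 = 3583.46.
Because errors are independent across components, Cov(Tᵢ,Tⱼ) = Cov(Xᵢ,Xⱼ); the off-diagonal part of the true-score variance is the same as above.
True-score variance = [2²·22.7²·0.66 + 3²·2.5²·0.92 + 3²·4.9²·0.67] + 1249.96 = 1556.9 + 1249.96 = 2806.86.
Reliability = 2806.86 / 3583.46 = 0.783.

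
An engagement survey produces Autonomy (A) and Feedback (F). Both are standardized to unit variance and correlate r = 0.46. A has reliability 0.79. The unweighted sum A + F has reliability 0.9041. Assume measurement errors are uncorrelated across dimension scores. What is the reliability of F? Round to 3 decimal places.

Var(A+F) = 2 + 2·0.46 = 2.920.
True-score variance = ρ_A + ρ_F + 2·0.46, so 0.9041 = (0.79 + ρ_F + 0.92) / 2.920.
ρ_F = 0.9041·2.920 − 0.79 − 0.92 = 0.930.

0.930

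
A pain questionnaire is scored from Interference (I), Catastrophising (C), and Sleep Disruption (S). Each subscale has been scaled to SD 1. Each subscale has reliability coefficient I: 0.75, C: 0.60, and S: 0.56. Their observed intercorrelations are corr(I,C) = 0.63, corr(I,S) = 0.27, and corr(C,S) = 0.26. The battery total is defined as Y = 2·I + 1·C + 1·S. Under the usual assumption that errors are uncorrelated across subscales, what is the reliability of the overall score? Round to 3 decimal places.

Var(Y) = 2² + 1 + 1 + 2·[2·0.63 + 2·0.27 + 0.26] = 6 + 4.12 = 10.12.
Under uncorrelated errors the observed covariances equal the true-score covariances, so only the own-variance terms attenuate.
True-score variance = [2²·0.75 + 0.60 + 0.56] + 4.12 = 4.16 + 4.12 = 8.28.
Reliability = 8.28 / 10.12 = 0.818.

0.818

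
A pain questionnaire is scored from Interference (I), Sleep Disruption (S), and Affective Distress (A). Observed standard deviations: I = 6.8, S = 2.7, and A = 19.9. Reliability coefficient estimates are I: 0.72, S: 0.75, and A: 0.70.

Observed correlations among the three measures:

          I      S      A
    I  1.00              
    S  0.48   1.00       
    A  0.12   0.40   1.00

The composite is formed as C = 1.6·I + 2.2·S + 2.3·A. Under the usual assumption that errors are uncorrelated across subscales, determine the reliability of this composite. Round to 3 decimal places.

0.747

Var(C) = 1.6²·6.8² + 2.2²·2.7² + 2.3²·19.9² + 2·[3.52·6.8·2.7·0.48 + 3.68·6.8·19.9·0.12 + 5.06·2.7·19.9·0.40] = 2248.55 + 399.056 = 2647.61.
Under uncorrelated errors the observed covariances equal the true-score covariances, so only the own-variance terms attenuate.
True-score variance = [1.6²·6.8²·0.72 + 2.2²·2.7²·0.75 + 2.3²·19.9²·0.70] + 399.056 = 1578.12 + 399.056 = 1977.17.
Reliability = 1977.17 / 2647.61 = 0.747.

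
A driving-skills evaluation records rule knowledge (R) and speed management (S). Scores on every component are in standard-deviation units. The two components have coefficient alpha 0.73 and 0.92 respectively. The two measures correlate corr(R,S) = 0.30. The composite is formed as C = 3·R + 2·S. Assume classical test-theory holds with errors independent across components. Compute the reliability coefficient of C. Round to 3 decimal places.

0.834

Var(C) = 3² + 2² + 2·[6·0.30] = 13 + 3.6 = 16.6.
Because errors are independent across components, Cov(Tᵢ,Tⱼ) = Cov(Xᵢ,Xⱼ); the off-diagonal part of the true-score variance is the same as above.
True-score variance = [3²·0.73 + 2²·0.92] + 3.6 = 10.25 + 3.6 = 13.85.
Reliability = 13.85 / 16.6 = 0.834.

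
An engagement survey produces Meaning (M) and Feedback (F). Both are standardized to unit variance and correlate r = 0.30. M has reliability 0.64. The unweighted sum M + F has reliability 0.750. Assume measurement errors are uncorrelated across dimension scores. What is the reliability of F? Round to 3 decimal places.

0.710

Var(M+F) = 2 + 2·0.30 = 2.600.
True-score variance = ρ_M + ρ_F + 2·0.30, so 0.750 = (0.64 + ρ_F + 0.60) / 2.600.
ρ_F = 0.750·2.600 − 0.64 − 0.60 = 0.710.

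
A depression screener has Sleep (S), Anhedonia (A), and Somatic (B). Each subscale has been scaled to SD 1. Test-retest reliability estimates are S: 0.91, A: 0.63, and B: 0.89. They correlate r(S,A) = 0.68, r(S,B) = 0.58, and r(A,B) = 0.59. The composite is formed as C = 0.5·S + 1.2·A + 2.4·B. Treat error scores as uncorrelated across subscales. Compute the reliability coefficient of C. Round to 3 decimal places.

Var(C) = 0.5² + 1.2² + 2.4² + 2·[0.6·0.68 + 1.2·0.58 + 2.88·0.59] = 7.45 + 5.6064 = 13.0564.
Because errors are independent across components, Cov(Tᵢ,Tⱼ) = Cov(Xᵢ,Xⱼ); the off-diagonal part of the true-score variance is the same as above.
True-score variance = [0.5²·0.91 + 1.2²·0.63 + 2.4²·0.89] + 5.6064 = 6.2611 + 5.6064 = 11.8675.
Reliability = 11.8675 / 13.0564 = 0.909.

0.909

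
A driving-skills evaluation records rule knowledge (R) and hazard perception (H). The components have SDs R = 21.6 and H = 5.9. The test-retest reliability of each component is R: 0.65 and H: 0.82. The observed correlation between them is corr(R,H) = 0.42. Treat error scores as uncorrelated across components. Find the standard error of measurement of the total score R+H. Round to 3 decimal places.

Var(total) = 501.37 + 107.05 = 608.42.
True-score variance = 331.808 + 107.05 = 438.858, so reliability = 0.7213.
Error variance = 608.42 − 438.858 = 169.562; SEM = √169.562 = 13.022.

13.022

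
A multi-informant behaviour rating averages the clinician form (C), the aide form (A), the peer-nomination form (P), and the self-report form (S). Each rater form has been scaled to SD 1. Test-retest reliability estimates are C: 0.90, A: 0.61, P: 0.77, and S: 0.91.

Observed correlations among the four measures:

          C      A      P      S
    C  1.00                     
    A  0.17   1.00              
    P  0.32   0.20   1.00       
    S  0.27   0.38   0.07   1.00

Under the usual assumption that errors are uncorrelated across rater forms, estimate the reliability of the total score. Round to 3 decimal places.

0.881

Var(C+A+P+S) = 4 + 2·[0.17 + 0.32 + 0.27 + 0.20 + 0.38 + 0.07] = 4 + 2.82 = 6.82.
Because errors are independent across components, Cov(Tᵢ,Tⱼ) = Cov(Xᵢ,Xⱼ); the off-diagonal part of the true-score variance is the same as above.
True-score variance = [0.90 + 0.61 + 0.77 + 0.91] + 2.82 = 3.19 + 2.82 = 6.01.
Reliability = 6.01 / 6.82 = 0.881.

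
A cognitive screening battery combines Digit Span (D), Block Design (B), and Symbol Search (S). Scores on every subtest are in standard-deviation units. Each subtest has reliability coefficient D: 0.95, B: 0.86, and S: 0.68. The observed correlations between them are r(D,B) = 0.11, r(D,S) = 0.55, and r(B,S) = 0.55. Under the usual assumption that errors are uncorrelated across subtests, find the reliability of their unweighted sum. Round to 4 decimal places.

Var(D+B+S) = 3 + 2·[0.11 + 0.55 + 0.55] = 3 + 2.42 = 5.42.
Because errors are independent across components, Cov(Tᵢ,Tⱼ) = Cov(Xᵢ,Xⱼ); the off-diagonal part of the true-score variance is the same as above.
True-score variance = [0.95 + 0.86 + 0.68] + 2.42 = 2.49 + 2.42 = 4.91.
Reliability = 4.91 / 5.42 = 0.9059.

0.9059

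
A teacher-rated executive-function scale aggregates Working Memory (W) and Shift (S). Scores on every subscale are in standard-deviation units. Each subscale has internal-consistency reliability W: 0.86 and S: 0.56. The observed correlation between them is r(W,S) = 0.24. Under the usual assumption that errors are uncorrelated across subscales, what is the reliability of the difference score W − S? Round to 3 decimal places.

Var(W−S) = 1 + 1 − 2·0.24 = 2 − 0.48 = 1.52.
With uncorrelated errors the cross-covariances are all true-score covariance, so they carry over unchanged; only the diagonal terms shrink to ρᵢσᵢ².
True-score variance = [0.86 + 0.56] − 0.48 = 1.42 − 0.48 = 0.94.
Reliability = 0.94 / 1.52 = 0.618.

0.618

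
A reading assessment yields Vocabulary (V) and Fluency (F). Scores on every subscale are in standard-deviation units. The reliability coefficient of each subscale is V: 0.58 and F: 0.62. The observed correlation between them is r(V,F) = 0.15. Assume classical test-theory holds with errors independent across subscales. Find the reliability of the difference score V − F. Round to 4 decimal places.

Var(V−F) = 1 + 1 − 2·0.15 = 2 − 0.3 = 1.7.
With uncorrelated errors the cross-covariances are all true-score covariance, so they carry over unchanged; only the diagonal terms shrink to ρᵢσᵢ².
True-score variance = [0.58 + 0.62] − 0.3 = 1.2 − 0.3 = 0.9.
Reliability = 0.9 / 1.7 = 0.5294.

0.5294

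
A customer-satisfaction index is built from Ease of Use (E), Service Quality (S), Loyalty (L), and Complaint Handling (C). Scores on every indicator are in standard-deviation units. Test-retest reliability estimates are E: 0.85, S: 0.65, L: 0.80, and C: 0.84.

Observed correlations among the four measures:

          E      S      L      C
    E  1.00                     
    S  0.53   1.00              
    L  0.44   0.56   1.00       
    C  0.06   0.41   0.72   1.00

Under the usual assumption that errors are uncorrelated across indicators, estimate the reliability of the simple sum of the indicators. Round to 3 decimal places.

0.909

Var(E+S+L+C) = 4 + 2·[0.53 + 0.44 + 0.06 + 0.56 + 0.41 + 0.72] = 4 + 5.44 = 9.44.
Under uncorrelated errors the observed covariances equal the true-score covariances, so only the own-variance terms attenuate.
True-score variance = [0.85 + 0.65 + 0.80 + 0.84] + 5.44 = 3.14 + 5.44 = 8.58.
Reliability = 8.58 / 9.44 = 0.909.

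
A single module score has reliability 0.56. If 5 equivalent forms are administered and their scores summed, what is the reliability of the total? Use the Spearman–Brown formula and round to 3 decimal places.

ρ_k = kρ / (1 + (k−1)ρ) = 5·0.56 / (1 + 4·0.56) = 2.800 / 3.240 = 0.864.

0.864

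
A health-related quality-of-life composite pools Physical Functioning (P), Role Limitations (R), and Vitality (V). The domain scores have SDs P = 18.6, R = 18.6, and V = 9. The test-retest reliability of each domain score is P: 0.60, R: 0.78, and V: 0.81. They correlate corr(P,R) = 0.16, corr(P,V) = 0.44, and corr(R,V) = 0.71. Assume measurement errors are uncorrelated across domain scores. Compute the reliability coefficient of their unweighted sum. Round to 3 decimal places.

0.819

Var(P+R+V) = 18.6² + 18.6² + 9² + 2·[18.6·18.6·0.16 + 18.6·9·0.44 + 18.6·9·0.71] = 772.92 + 495.727 = 1268.65.
Because errors are independent across components, Cov(Tᵢ,Tⱼ) = Cov(Xᵢ,Xⱼ); the off-diagonal part of the true-score variance is the same as above.
True-score variance = [18.6²·0.60 + 18.6²·0.78 + 9²·0.81] + 495.727 = 543.035 + 495.727 = 1038.76.
Reliability = 1038.76 / 1268.65 = 0.819.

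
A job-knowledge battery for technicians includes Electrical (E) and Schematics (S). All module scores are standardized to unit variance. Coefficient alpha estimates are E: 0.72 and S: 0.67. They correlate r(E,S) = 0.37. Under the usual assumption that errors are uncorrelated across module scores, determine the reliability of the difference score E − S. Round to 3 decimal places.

0.516

Var(E−S) = 1 + 1 − 2·0.37 = 2 − 0.74 = 1.26.
Under uncorrelated errors the observed covariances equal the true-score covariances, so only the own-variance terms attenuate.
True-score variance = [0.72 + 0.67] − 0.74 = 1.39 − 0.74 = 0.65.
Reliability = 0.65 / 1.26 = 0.516.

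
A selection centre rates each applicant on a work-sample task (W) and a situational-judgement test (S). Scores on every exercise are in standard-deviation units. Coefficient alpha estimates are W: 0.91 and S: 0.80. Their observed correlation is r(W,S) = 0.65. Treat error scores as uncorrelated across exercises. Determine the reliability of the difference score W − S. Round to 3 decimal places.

0.586

Var(W−S) = 1 + 1 − 2·0.65 = 2 − 1.3 = 0.7.
Under uncorrelated errors the observed covariances equal the true-score covariances, so only the own-variance terms attenuate.
True-score variance = [0.91 + 0.80] − 1.3 = 1.71 − 1.3 = 0.41.
Reliability = 0.41 / 0.7 = 0.586.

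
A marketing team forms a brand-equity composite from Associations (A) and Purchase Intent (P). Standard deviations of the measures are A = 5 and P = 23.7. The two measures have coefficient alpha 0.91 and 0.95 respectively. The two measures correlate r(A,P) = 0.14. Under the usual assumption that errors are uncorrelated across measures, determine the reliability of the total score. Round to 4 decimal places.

0.9511

Var(A+P) = 5² + 23.7² + 2·[5·23.7·0.14] = 586.69 + 33.18 = 619.87.
Because errors are independent across components, Cov(Tᵢ,Tⱼ) = Cov(Xᵢ,Xⱼ); the off-diagonal part of the true-score variance is the same as above.
True-score variance = [5²·0.91 + 23.7²·0.95] + 33.18 = 556.355 + 33.18 = 589.535.
Reliability = 589.535 / 619.87 = 0.9511.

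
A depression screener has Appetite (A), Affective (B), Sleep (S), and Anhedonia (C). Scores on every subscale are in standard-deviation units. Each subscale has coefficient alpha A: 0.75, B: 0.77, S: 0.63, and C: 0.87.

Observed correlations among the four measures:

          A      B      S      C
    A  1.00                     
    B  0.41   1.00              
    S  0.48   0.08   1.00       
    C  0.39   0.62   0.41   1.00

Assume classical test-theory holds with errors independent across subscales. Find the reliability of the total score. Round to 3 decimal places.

Var(A+B+S+C) = 4 + 2·[0.41 + 0.48 + 0.39 + 0.08 + 0.62 + 0.41] = 4 + 4.78 = 8.78.
With uncorrelated errors the cross-covariances are all true-score covariance, so they carry over unchanged; only the diagonal terms shrink to ρᵢσᵢ².
True-score variance = [0.75 + 0.77 + 0.63 + 0.87] + 4.78 = 3.02 + 4.78 = 7.8.
Reliability = 7.8 / 8.78 = 0.888.

0.888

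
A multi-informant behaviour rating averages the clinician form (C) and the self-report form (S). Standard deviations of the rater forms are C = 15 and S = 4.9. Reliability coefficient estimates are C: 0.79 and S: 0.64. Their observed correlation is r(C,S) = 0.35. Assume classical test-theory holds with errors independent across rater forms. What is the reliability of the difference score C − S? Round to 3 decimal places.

Var(C−S) = 15² + 4.9² − 2·15·4.9·0.35 = 249.01 − 51.45 = 197.56.
Because errors are independent across components, Cov(Tᵢ,Tⱼ) = Cov(Xᵢ,Xⱼ); the off-diagonal part of the true-score variance is the same as above.
True-score variance = [15²·0.79 + 4.9²·0.64] − 51.45 = 193.116 − 51.45 = 141.666.
Reliability = 141.666 / 197.56 = 0.717.

0.717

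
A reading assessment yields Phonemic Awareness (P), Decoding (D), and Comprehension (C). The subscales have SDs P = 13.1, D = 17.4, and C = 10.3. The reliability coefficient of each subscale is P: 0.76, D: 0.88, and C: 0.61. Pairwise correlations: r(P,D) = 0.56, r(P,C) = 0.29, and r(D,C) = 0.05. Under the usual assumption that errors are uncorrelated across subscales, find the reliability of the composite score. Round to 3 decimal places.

Var(P+D+C) = 13.1² + 17.4² + 10.3² + 2·[13.1·17.4·0.56 + 13.1·10.3·0.29 + 17.4·10.3·0.05] = 580.46 + 351.474 = 931.934.
With uncorrelated errors the cross-covariances are all true-score covariance, so they carry over unchanged; only the diagonal terms shrink to ρᵢσᵢ².
True-score variance = [13.1²·0.76 + 17.4²·0.88 + 10.3²·0.61] + 351.474 = 461.567 + 351.474 = 813.042.
Reliability = 813.042 / 931.934 = 0.872.

0.872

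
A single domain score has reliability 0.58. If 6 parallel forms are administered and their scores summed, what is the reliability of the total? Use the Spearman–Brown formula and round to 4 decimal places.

0.8923

ρ_k = kρ / (1 + (k−1)ρ) = 6·0.58 / (1 + 5·0.58) = 3.480 / 3.900 = 0.8923.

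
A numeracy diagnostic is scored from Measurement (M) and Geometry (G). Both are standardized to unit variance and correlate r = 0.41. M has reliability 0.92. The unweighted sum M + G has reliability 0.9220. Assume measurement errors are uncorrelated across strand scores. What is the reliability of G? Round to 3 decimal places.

0.860

Var(M+G) = 2 + 2·0.41 = 2.820.
True-score variance = ρ_M + ρ_G + 2·0.41, so 0.9220 = (0.92 + ρ_G + 0.82) / 2.820.
ρ_G = 0.9220·2.820 − 0.92 − 0.82 = 0.860.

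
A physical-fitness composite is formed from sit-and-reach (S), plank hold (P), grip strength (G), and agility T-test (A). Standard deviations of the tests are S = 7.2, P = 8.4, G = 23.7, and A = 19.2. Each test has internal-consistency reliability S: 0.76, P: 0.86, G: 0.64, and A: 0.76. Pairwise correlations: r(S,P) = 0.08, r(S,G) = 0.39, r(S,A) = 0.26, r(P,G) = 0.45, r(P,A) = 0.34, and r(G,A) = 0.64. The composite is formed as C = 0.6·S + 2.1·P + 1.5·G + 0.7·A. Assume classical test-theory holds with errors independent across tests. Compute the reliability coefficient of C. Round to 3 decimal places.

0.833

Var(C) = 0.6²·7.2² + 2.1²·8.4² + 1.5²·23.7² + 0.7²·19.2² + 2·[1.26·7.2·8.4·0.08 + 0.9·7.2·23.7·0.39 + 0.42·7.2·19.2·0.26 + 3.15·8.4·23.7·0.45 + 1.47·8.4·19.2·0.34 + 1.05·23.7·19.2·0.64] = 1774.27 + 1499.35 = 3273.62.
Because errors are independent across components, Cov(Tᵢ,Tⱼ) = Cov(Xᵢ,Xⱼ); the off-diagonal part of the true-score variance is the same as above.
True-score variance = [0.6²·7.2²·0.76 + 2.1²·8.4²·0.86 + 1.5²·23.7²·0.64 + 0.7²·19.2²·0.76] + 1499.35 = 1227.9 + 1499.35 = 2727.26.
Reliability = 2727.26 / 3273.62 = 0.833.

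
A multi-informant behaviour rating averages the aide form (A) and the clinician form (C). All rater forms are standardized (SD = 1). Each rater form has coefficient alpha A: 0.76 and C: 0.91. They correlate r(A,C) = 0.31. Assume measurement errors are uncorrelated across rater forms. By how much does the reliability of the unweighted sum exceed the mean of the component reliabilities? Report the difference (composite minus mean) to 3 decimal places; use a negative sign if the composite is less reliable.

Var(sum) = 2 + 0.62 = 2.62; true-score variance = 1.67 + 0.62 = 2.29; composite reliability = 0.8740.
Mean component reliability = 0.8350.
Difference = 0.8740 − 0.8350 = 0.039.

0.039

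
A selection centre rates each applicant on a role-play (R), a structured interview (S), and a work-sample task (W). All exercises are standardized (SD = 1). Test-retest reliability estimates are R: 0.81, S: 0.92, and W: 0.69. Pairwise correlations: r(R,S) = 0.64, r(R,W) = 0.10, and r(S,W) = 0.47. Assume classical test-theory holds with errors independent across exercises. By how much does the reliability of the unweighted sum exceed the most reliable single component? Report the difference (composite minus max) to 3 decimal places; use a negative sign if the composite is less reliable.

-0.027

Var(sum) = 3 + 2.42 = 5.42; true-score variance = 2.42 + 2.42 = 4.84; composite reliability = 0.8930.
Max component reliability = 0.9200.
Difference = 0.8930 − 0.9200 = -0.027.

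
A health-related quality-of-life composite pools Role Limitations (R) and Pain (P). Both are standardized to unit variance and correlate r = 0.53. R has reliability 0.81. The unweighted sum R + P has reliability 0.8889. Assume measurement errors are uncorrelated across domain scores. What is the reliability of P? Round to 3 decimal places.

0.850

Var(R+P) = 2 + 2·0.53 = 3.060.
True-score variance = ρ_R + ρ_P + 2·0.53, so 0.8889 = (0.81 + ρ_P + 1.06) / 3.060.
ρ_P = 0.8889·3.060 − 0.81 − 1.06 = 0.850.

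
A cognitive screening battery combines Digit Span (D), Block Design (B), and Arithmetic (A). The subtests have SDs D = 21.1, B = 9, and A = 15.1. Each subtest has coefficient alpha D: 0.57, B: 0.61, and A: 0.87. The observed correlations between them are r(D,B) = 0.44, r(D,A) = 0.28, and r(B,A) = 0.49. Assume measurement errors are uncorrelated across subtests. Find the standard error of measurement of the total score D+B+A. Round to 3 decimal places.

Var(total) = 754.22 + 478.716 = 1232.94.
True-score variance = 501.548 + 478.716 = 980.264, so reliability = 0.7951.
Error variance = 1232.94 − 980.264 = 252.672; SEM = √252.672 = 15.896.

15.896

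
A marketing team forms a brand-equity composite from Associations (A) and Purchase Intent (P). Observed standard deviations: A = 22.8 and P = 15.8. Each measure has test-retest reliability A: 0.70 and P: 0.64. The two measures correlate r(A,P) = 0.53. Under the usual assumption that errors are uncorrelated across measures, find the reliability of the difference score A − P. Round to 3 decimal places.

0.366

Var(A−P) = 22.8² + 15.8² − 2·22.8·15.8·0.53 = 769.48 − 381.854 = 387.626.
With uncorrelated errors the cross-covariances are all true-score covariance, so they carry over unchanged; only the diagonal terms shrink to ρᵢσᵢ².
True-score variance = [22.8²·0.70 + 15.8²·0.64] − 381.854 = 523.658 − 381.854 = 141.803.
Reliability = 141.803 / 387.626 = 0.366.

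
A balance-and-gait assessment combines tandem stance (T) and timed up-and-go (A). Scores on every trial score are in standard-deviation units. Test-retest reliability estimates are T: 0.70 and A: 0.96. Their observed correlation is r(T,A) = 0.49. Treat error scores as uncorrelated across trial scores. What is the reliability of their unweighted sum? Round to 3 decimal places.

0.886

Var(T+A) = 2 + 2·[0.49] = 2 + 0.98 = 2.98.
Because errors are independent across components, Cov(Tᵢ,Tⱼ) = Cov(Xᵢ,Xⱼ); the off-diagonal part of the true-score variance is the same as above.
True-score variance = [0.70 + 0.96] + 0.98 = 1.66 + 0.98 = 2.64.
Reliability = 2.64 / 2.98 = 0.886.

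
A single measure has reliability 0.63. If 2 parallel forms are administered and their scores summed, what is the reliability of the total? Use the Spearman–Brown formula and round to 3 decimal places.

0.773

ρ_k = kρ / (1 + (k−1)ρ) = 2·0.63 / (1 + 1·0.63) = 1.260 / 1.630 = 0.773.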